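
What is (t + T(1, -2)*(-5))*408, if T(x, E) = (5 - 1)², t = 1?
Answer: -32232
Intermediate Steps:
T(x, E) = 16 (T(x, E) = 4² = 16)
(t + T(1, -2)*(-5))*408 = (1 + 16*(-5))*408 = (1 - 80)*408 = -79*408 = -32232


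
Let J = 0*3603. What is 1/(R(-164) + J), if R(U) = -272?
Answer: -1/272 ≈ -0.0036765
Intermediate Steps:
J = 0
1/(R(-164) + J) = 1/(-272 + 0) = 1/(-272) = -1/272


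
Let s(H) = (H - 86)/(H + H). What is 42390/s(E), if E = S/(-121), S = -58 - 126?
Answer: -7799760/5111 ≈ -1526.1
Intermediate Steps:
S = -184
E = 184/121 (E = -184/(-121) = -184*(-1/121) = 184/121 ≈ 1.5207)
s(H) = (-86 + H)/(2*H) (s(H) = (-86 + H)/((2*H)) = (-86 + H)*(1/(2*H)) = (-86 + H)/(2*H))
42390/s(E) = 42390/(((-86 + 184/121)/(2*(184/121)))) = 42390/(((1/2)*(121/184)*(-10222/121))) = 42390/(-5111/184) = 42390*(-184/5111) = -7799760/5111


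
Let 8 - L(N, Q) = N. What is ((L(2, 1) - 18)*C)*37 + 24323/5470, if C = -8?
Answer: 19453763/5470 ≈ 3556.4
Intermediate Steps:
L(N, Q) = 8 - N
((L(2, 1) - 18)*C)*37 + 24323/5470 = (((8 - 1*2) - 18)*(-8))*37 + 24323/5470 = (((8 - 2) - 18)*(-8))*37 + 24323*(1/5470) = ((6 - 18)*(-8))*37 + 24323/5470 = -12*(-8)*37 + 24323/5470 = 96*37 + 24323/5470 = 3552 + 24323/5470 = 19453763/5470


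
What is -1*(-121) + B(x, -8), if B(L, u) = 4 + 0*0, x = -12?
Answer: 125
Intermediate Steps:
B(L, u) = 4 (B(L, u) = 4 + 0 = 4)
-1*(-121) + B(x, -8) = -1*(-121) + 4 = 121 + 4 = 125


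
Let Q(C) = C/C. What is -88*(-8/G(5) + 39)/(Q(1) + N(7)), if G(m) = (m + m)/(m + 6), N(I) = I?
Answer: -1661/5 ≈ -332.20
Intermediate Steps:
G(m) = 2*m/(6 + m) (G(m) = (2*m)/(6 + m) = 2*m/(6 + m))
Q(C) = 1
-88*(-8/G(5) + 39)/(Q(1) + N(7)) = -88*(-8/(2*5/(6 + 5)) + 39)/(1 + 7) = -88*(-8/(2*5/11) + 39)/8 = -88*(-8/(2*5*(1/11)) + 39)/8 = -88*(-8/10/11 + 39)/8 = -88*(-8*11/10 + 39)/8 = -88*(-44/5 + 39)/8 = -13288/(5*8) = -88*151/40 = -1661/5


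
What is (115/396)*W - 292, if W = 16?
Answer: -28448/99 ≈ -287.35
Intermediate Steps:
(115/396)*W - 292 = (115/396)*16 - 292 = 460/99 - 292 = -28448/99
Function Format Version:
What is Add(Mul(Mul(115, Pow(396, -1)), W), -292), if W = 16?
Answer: Rational(-28448, 99) ≈ -287.35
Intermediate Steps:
Add(Mul(Mul(115, Pow(396, -1)), W), -292) = Add(Mul(Mul(115, Pow(396, -1)), 16), -292) = Add(Mul(Mul(115, Rational(1, 396)), 16), -292) = Add(Mul(Rational(115, 396), 16), -292) = Add(Rational(460, 99), -292) = Rational(-28448, 99)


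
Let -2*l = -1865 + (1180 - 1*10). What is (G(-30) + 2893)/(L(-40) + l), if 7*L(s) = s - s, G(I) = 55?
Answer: 5896/695 ≈ 8.4835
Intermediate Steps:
L(s) = 0 (L(s) = (s - s)/7 = (⅐)*0 = 0)
l = 695/2 (l = -(-1865 + (1180 - 1*10))/2 = -(-1865 + (1180 - 10))/2 = -(-1865 + 1170)/2 = -½*(-695) = 695/2 ≈ 347.50)
(G(-30) + 2893)/(L(-40) + l) = (55 + 2893)/(0 + 695/2) = 2948/(695/2) = 2948*(2/695) = 5896/695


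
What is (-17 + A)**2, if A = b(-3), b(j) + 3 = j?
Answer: 529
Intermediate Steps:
b(j) = -3 + j
A = -6 (A = -3 - 3 = -6)
(-17 + A)**2 = (-17 - 6)**2 = (-23)**2 = 529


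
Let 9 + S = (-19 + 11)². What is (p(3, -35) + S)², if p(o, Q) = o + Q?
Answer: 529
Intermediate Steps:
p(o, Q) = Q + o
S = 55 (S = -9 + (-19 + 11)² = -9 + (-8)² = -9 + 64 = 55)
(p(3, -35) + S)² = ((-35 + 3) + 55)² = (-32 + 55)² = 23² = 529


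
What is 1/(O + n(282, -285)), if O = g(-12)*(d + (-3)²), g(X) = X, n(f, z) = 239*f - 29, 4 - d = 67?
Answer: 1/68017 ≈ 1.4702e-5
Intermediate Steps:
d = -63 (d = 4 - 1*67 = 4 - 67 = -63)
n(f, z) = -29 + 239*f
O = 648 (O = -12*(-63 + (-3)²) = -12*(-63 + 9) = -12*(-54) = 648)
1/(O + n(282, -285)) = 1/(648 + (-29 + 239*282)) = 1/(648 + (-29 + 67398)) = 1/(648 + 67369) = 1/68017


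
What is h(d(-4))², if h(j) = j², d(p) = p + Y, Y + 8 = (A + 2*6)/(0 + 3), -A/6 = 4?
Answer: 65536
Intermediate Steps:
A = -24 (A = -6*4 = -24)
Y = -12 (Y = -8 + (-24 + 2*6)/(0 + 3) = -8 + (-24 + 12)/3 = -8 - 12*⅓ = -8 - 4 = -12)
d(p) = -12 + p (d(p) = p - 12 = -12 + p)
h(d(-4))² = ((-12 - 4)²)² = ((-16)²)² = 256² = 65536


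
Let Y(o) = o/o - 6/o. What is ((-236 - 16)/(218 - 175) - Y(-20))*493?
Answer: -1517947/430 ≈ -3530.1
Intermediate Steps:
Y(o) = 1 - 6/o
((-236 - 16)/(218 - 175) - Y(-20))*493 = ((-236 - 16)/(218 - 175) - (-6 - 20)/(-20))*493 = (-252/43 - (-1)*(-26)/20)*493 = (-252*1/43 - 1*13/10)*493 = (-252/43 - 13/10)*493 = -3079/430*493 = -1517947/430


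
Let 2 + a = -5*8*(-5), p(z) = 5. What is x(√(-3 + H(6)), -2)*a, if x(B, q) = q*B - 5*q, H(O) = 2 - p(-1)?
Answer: 1980 - 396*I*√6 ≈ 1980.0 - 970.0*I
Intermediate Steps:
H(O) = -3 (H(O) = 2 - 1*5 = 2 - 5 = -3)
x(B, q) = -5*q + B*q (x(B, q) = B*q - 5*q = -5*q + B*q)
a = 198 (a = -2 - 5*8*(-5) = -2 - 40*(-5) = -2 + 200 = 198)
x(√(-3 + H(6)), -2)*a = -2*(-5 + √(-3 - 3))*198 = -2*(-5 + √(-6))*198 = -2*(-5 + I*√6)*198 = (10 - 2*I*√6)*198 = 1980 - 396*I*√6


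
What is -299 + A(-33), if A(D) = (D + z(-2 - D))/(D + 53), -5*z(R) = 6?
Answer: -30071/100 ≈ -300.71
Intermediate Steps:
z(R) = -6/5 (z(R) = -⅕*6 = -6/5)
A(D) = (-6/5 + D)/(53 + D) (A(D) = (D - 6/5)/(D + 53) = (-6/5 + D)/(53 + D))
-299 + A(-33) = -299 + (-6/5 - 33)/(53 - 33) = -299 - 171/5/20 = -299 + (1/20)*(-171/5) = -299 - 171/100 = -30071/100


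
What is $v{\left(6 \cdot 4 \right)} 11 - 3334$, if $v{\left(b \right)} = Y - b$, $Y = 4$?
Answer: $-3554$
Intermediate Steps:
$v{\left(b \right)} = 4 - b$
$v{\left(6 \cdot 4 \right)} 11 - 3334 = \left(4 - 6 \cdot 4\right) 11 - 3334 = \left(4 - 24\right) 11 - 3334 = \left(-20\right) 11 - 3334 = -220 - 3334 = -3554$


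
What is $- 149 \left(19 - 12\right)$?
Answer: $-1043$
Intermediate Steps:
$- 149 \left(19 - 12\right) = \left(-149\right) 7 = -1043$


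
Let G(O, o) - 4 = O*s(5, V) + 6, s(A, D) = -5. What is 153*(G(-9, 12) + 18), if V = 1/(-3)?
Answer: 11169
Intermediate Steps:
V = -⅓ ≈ -0.33333
G(O, o) = 10 - 5*O (G(O, o) = 4 + (O*(-5) + 6) = 4 + (-5*O + 6) = 4 + (6 - 5*O) = 10 - 5*O)
153*(G(-9, 12) + 18) = 153*((10 - 5*(-9)) + 18) = 153*((10 + 45) + 18) = 153*(55 + 18) = 153*73 = 11169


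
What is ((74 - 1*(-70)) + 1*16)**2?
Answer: 25600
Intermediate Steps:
((74 - 1*(-70)) + 1*16)**2 = ((74 + 70) + 16)**2 = (144 + 16)**2 = 160**2 = 25600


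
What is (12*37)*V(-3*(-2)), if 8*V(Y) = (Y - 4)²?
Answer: 222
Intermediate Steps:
V(Y) = (-4 + Y)²/8 (V(Y) = (Y - 4)²/8 = (-4 + Y)²/8)
(12*37)*V(-3*(-2)) = (12*37)*((-4 - 3*(-2))²/8) = 444*((-4 + 6)²/8) = 444*((⅛)*2²) = 444*((⅛)*4) = 444*(½) = 222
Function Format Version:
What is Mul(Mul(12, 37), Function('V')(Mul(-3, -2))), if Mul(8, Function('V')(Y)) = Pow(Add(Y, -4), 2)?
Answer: 222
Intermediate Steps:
Function('V')(Y) = Mul(Rational(1, 8), Pow(Add(-4, Y), 2)) (Function('V')(Y) = Mul(Rational(1, 8), Pow(Add(Y, -4), 2)) = Mul(Rational(1, 8), Pow(Add(-4, Y), 2)))
Mul(Mul(12, 37), Function('V')(Mul(-3, -2))) = Mul(Mul(12, 37), Mul(Rational(1, 8), Pow(Add(-4, Mul(-3, -2)), 2))) = Mul(444, Mul(Rational(1, 8), Pow(Add(-4, 6), 2))) = Mul(444, Mul(Rational(1, 8), Pow(2, 2))) = Mul(444, Mul(Rational(1, 8), 4)) = Mul(444, Rational(1, 2)) = 222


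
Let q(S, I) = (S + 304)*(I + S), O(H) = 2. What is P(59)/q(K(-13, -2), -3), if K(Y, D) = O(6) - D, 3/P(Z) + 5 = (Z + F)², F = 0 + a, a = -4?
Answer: 3/930160 ≈ 3.2253e-6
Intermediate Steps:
F = -4 (F = 0 - 4 = -4)
P(Z) = 3/(-5 + (-4 + Z)²) (P(Z) = 3/(-5 + (Z - 4)²) = 3/(-5 + (-4 + Z)²))
K(Y, D) = 2 - D
q(S, I) = (304 + S)*(I + S)
P(59)/q(K(-13, -2), -3) = (3/(-5 + (-4 + 59)²))/((2 - 1*(-2))² + 304*(-3) + 304*(2 - 1*(-2)) - 3*(2 - 1*(-2))) = (3/(-5 + 55²))/((2 + 2)² - 912 + 304*(2 + 2) - 3*(2 + 2)) = (3/(-5 + 3025))/(4² - 912 + 304*4 - 3*4) = (3/3020)/(16 - 912 + 1216 - 12) = (3*(1/3020))/308 = (3/3020)*(1/308) = 3/930160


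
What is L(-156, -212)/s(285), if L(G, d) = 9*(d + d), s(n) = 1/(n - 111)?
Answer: -663984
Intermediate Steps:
s(n) = 1/(-111 + n)
L(G, d) = 18*d (L(G, d) = 9*(2*d) = 18*d)
L(-156, -212)/s(285) = (18*(-212))/(1/(-111 + 285)) = -3816/(1/174) = -3816/1/174 = -3816*174 = -663984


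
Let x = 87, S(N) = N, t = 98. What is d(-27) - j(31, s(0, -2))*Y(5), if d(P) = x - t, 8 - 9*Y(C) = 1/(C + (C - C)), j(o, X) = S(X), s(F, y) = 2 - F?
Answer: -191/15 ≈ -12.733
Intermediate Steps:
j(o, X) = X
Y(C) = 8/9 - 1/(9*C) (Y(C) = 8/9 - 1/(9*(C + (C - C))) = 8/9 - 1/(9*(C + 0)) = 8/9 - 1/(9*C))
d(P) = -11 (d(P) = 87 - 1*98 = 87 - 98 = -11)
d(-27) - j(31, s(0, -2))*Y(5) = -11 - (2 - 1*0)*(⅑)*(-1 + 8*5)/5 = -11 - (2 + 0)*(⅑)*(⅕)*(-1 + 40) = -11 - 2*(⅑)*(⅕)*39 = -11 - 2*13/15 = -11 - 1*26/15 = -11 - 26/15 = -191/15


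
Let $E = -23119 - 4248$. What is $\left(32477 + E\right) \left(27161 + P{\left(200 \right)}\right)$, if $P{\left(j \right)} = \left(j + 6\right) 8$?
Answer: $147213990$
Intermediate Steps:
$E = -27367$
$P{\left(j \right)} = 48 + 8 j$ ($P{\left(j \right)} = \left(6 + j\right) 8 = 48 + 8 j$)
$\left(32477 + E\right) \left(27161 + P{\left(200 \right)}\right) = \left(32477 - 27367\right) \left(27161 + \left(48 + 8 \cdot 200\right)\right) = 5110 \left(27161 + \left(48 + 1600\right)\right) = 5110 \left(27161 + 1648\right) = 5110 \cdot 28809 = 147213990$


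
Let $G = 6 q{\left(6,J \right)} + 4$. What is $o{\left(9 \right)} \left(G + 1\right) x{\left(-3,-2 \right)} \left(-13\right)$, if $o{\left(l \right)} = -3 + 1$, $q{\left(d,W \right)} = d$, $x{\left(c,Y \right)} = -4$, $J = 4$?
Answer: $-4264$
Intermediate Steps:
$G = 40$ ($G = 6 \cdot 6 + 4 = 36 + 4 = 40$)
$o{\left(l \right)} = -2$
$o{\left(9 \right)} \left(G + 1\right) x{\left(-3,-2 \right)} \left(-13\right) = - 2 \left(40 + 1\right) \left(-4\right) \left(-13\right) = - 2 \cdot 41 \left(-4\right) \left(-13\right) = \left(-2\right) \left(-164\right) \left(-13\right) = 328 \left(-13\right) = -4264$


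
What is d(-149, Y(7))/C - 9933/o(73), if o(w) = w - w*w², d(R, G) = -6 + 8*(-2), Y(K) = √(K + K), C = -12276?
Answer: 329531/12057264 ≈ 0.027330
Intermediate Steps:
Y(K) = √2*√K (Y(K) = √(2*K) = √2*√K)
d(R, G) = -22 (d(R, G) = -6 - 16 = -22)
o(w) = w - w³
d(-149, Y(7))/C - 9933/o(73) = -22/(-12276) - 9933/(73 - 1*73³) = -22*(-1/12276) - 9933/(73 - 1*389017) = 1/558 - 9933/(73 - 389017) = 1/558 - 9933/(-388944) = 1/558 - 9933*(-1/388944) = 1/558 + 3311/129648 = 329531/12057264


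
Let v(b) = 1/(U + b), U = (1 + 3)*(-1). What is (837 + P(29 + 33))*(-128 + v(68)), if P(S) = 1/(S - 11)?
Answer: -5463397/51 ≈ -1.0713e+5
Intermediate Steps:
U = -4 (U = 4*(-1) = -4)
P(S) = 1/(-11 + S)
v(b) = 1/(-4 + b)
(837 + P(29 + 33))*(-128 + v(68)) = (837 + 1/(-11 + (29 + 33)))*(-128 + 1/(-4 + 68)) = (837 + 1/(-11 + 62))*(-128 + 1/64) = (837 + 1/51)*(-128 + 1/64) = (837 + 1/51)*(-8191/64) = (42688/51)*(-8191/64) = -5463397/51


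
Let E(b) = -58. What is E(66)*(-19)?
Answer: 1102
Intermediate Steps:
E(66)*(-19) = -58*(-19) = 1102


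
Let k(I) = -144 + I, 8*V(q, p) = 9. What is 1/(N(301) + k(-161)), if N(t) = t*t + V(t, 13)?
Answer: 8/722377 ≈ 1.1075e-5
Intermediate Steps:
V(q, p) = 9/8 (V(q, p) = (1/8)*9 = 9/8)
N(t) = 9/8 + t**2 (N(t) = t*t + 9/8 = t**2 + 9/8 = 9/8 + t**2)
1/(N(301) + k(-161)) = 1/((9/8 + 301**2) + (-144 - 161)) = 1/((9/8 + 90601) - 305) = 1/(724817/8 - 305) = 1/(722377/8) = 8/722377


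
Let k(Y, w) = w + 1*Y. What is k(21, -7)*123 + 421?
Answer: 2143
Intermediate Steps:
k(Y, w) = Y + w (k(Y, w) = w + Y = Y + w)
k(21, -7)*123 + 421 = (21 - 7)*123 + 421 = 14*123 + 421 = 1722 + 421 = 2143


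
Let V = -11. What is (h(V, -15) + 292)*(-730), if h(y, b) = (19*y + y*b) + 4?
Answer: -183960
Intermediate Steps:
h(y, b) = 4 + 19*y + b*y (h(y, b) = (19*y + b*y) + 4 = 4 + 19*y + b*y)
(h(V, -15) + 292)*(-730) = ((4 + 19*(-11) - 15*(-11)) + 292)*(-730) = ((4 - 209 + 165) + 292)*(-730) = (-40 + 292)*(-730) = 252*(-730) = -183960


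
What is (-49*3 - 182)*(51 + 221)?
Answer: -89488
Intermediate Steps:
(-49*3 - 182)*(51 + 221) = (-147 - 182)*272 = -329*272 = -89488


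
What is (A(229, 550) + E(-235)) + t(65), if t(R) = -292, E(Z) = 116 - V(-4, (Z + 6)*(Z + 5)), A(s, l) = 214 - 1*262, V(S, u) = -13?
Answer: -211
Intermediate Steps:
A(s, l) = -48 (A(s, l) = 214 - 262 = -48)
E(Z) = 129 (E(Z) = 116 - 1*(-13) = 116 + 13 = 129)
(A(229, 550) + E(-235)) + t(65) = (-48 + 129) - 292 = 81 - 292 = -211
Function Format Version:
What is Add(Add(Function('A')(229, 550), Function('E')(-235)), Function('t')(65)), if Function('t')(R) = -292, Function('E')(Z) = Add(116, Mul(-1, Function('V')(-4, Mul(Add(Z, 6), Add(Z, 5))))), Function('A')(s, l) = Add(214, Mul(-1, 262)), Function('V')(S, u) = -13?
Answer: -211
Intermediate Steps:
Function('A')(s, l) = -48 (Function('A')(s, l) = Add(214, -262) = -48)
Function('E')(Z) = 129 (Function('E')(Z) = Add(116, Mul(-1, -13)) = Add(116, 13) = 129)
Add(Add(Function('A')(229, 550), Function('E')(-235)), Function('t')(65)) = Add(Add(-48, 129), -292) = Add(81, -292) = -211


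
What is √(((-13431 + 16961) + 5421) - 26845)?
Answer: I*√17894 ≈ 133.77*I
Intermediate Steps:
√(((-13431 + 16961) + 5421) - 26845) = √((3530 + 5421) - 26845) = √(8951 - 26845) = √(-17894) = I*√17894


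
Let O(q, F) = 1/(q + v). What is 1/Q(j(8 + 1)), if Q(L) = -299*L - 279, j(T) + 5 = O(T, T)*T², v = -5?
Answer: -4/19355 ≈ -0.00020666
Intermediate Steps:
O(q, F) = 1/(-5 + q) (O(q, F) = 1/(q - 5) = 1/(-5 + q))
j(T) = -5 + T²/(-5 + T)
Q(L) = -279 - 299*L
1/Q(j(8 + 1)) = 1/(-279 - 299*(25 + (8 + 1)² - 5*(8 + 1))/(-5 + (8 + 1))) = 1/(-279 - 299*(25 + 9² - 5*9)/(-5 + 9)) = 1/(-279 - 299*(25 + 81 - 45)/4) = 1/(-279 - 299*61/4) = 1/(-279 - 18239/4) = 1/(-19355/4) = -4/19355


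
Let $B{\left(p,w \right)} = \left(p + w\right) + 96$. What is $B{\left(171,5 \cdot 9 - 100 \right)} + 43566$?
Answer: $43778$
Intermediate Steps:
$B{\left(p,w \right)} = 96 + p + w$
$B{\left(171,5 \cdot 9 - 100 \right)} + 43566 = \left(96 + 171 + \left(5 \cdot 9 - 100\right)\right) + 43566 = \left(96 + 171 + \left(45 - 100\right)\right) + 43566 = \left(96 + 171 - 55\right) + 43566 = 212 + 43566 = 43778$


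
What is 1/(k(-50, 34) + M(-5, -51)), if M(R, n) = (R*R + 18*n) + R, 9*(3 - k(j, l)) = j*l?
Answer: -9/6355 ≈ -0.0014162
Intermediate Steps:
k(j, l) = 3 - j*l/9
M(R, n) = R + R² + 18*n (M(R, n) = (R² + 18*n) + R = R + R² + 18*n)
1/(k(-50, 34) + M(-5, -51)) = 1/((3 - ⅑*(-50)*34) + (-5 + (-5)² + 18*(-51))) = 1/((3 + 1700/9) + (-5 + 25 - 918)) = 1/(1727/9 - 898) = 1/(-6355/9) = -9/6355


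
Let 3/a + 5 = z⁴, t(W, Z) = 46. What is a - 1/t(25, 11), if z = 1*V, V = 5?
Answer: -241/14260 ≈ -0.016900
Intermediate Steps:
z = 5 (z = 1*5 = 5)
a = 3/620 (a = 3/(-5 + 5⁴) = 3/(-5 + 625) = 3/620 ≈ 0.0048387)
a - 1/t(25, 11) = 3/620 - 1/46 = -241/14260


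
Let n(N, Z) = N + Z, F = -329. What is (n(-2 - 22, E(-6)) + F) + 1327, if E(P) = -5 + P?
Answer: 963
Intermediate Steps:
(n(-2 - 22, E(-6)) + F) + 1327 = (((-2 - 22) + (-5 - 6)) - 329) + 1327 = ((-24 - 11) - 329) + 1327 = (-35 - 329) + 1327 = -364 + 1327 = 963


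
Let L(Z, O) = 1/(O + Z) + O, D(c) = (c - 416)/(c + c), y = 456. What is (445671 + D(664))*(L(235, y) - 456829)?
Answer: -11665158344706207/57353 ≈ -2.0339e+11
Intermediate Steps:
D(c) = (-416 + c)/(2*c) (D(c) = (-416 + c)/((2*c)) = (-416 + c)*(1/(2*c)) = (-416 + c)/(2*c))
L(Z, O) = O + 1/(O + Z)
(445671 + D(664))*(L(235, y) - 456829) = (445671 + (1/2)*(-416 + 664)/664)*((1 + 456**2 + 456*235)/(456 + 235) - 456829) = (445671 + (1/2)*(1/664)*248)*((1 + 207936 + 107160)/691 - 456829) = (445671 + 31/166)*((1/691)*315097 - 456829) = 73981417*(315097/691 - 456829)/166 = (73981417/166)*(-315353742/691) = -11665158344706207/57353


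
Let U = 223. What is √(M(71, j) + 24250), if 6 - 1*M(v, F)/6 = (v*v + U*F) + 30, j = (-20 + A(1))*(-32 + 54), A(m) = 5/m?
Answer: 10*√4354 ≈ 659.85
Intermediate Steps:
j = -330 (j = (-20 + 5/1)*(-32 + 54) = (-20 + 5*1)*22 = (-20 + 5)*22 = -15*22 = -330)
M(v, F) = -144 - 1338*F - 6*v² (M(v, F) = 36 - 6*((v*v + 223*F) + 30) = 36 - 6*((v² + 223*F) + 30) = 36 - 6*(30 + v² + 223*F) = 36 + (-180 - 1338*F - 6*v²) = -144 - 1338*F - 6*v²)
√(M(71, j) + 24250) = √((-144 - 1338*(-330) - 6*71²) + 24250) = √((-144 + 441540 - 6*5041) + 24250) = √((-144 + 441540 - 30246) + 24250) = √(411150 + 24250) = √435400 = 10*√4354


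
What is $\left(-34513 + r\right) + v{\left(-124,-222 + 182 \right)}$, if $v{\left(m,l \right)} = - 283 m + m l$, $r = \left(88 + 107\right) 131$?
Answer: $31084$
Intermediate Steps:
$r = 25545$ ($r = 195 \cdot 131 = 25545$)
$v{\left(m,l \right)} = - 283 m + l m$
$\left(-34513 + r\right) + v{\left(-124,-222 + 182 \right)} = \left(-34513 + 25545\right) - 124 \left(-283 + \left(-222 + 182\right)\right) = -8968 - 124 \left(-283 - 40\right) = -8968 - -40052 = -8968 + 40052 = 31084$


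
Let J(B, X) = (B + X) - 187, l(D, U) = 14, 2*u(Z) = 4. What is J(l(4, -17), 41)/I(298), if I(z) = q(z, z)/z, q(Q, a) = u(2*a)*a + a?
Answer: -44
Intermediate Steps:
u(Z) = 2 (u(Z) = (½)*4 = 2)
q(Q, a) = 3*a (q(Q, a) = 2*a + a = 3*a)
J(B, X) = -187 + B + X
I(z) = 3 (I(z) = (3*z)/z = 3)
J(l(4, -17), 41)/I(298) = (-187 + 14 + 41)/3 = -132*⅓ = -44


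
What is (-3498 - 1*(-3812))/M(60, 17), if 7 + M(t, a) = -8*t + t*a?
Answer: 314/533 ≈ 0.58912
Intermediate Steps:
M(t, a) = -7 - 8*t + a*t (M(t, a) = -7 + (-8*t + t*a) = -7 + (-8*t + a*t) = -7 - 8*t + a*t)
(-3498 - 1*(-3812))/M(60, 17) = (-3498 - 1*(-3812))/(-7 - 8*60 + 17*60) = (-3498 + 3812)/(-7 - 480 + 1020) = 314/533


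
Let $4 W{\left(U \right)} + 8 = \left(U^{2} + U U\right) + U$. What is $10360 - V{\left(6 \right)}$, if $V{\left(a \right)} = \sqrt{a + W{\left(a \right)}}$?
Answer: $10360 - \frac{\sqrt{94}}{2} \approx 10355.0$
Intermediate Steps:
$W{\left(U \right)} = -2 + \frac{U^{2}}{2} + \frac{U}{4}$ ($W{\left(U \right)} = -2 + \frac{\left(U^{2} + U U\right) + U}{4} = -2 + \frac{\left(U^{2} + U^{2}\right) + U}{4} = -2 + \frac{2 U^{2} + U}{4} = -2 + \frac{U + 2 U^{2}}{4} = -2 + \left(\frac{U^{2}}{2} + \frac{U}{4}\right) = -2 + \frac{U^{2}}{2} + \frac{U}{4}$)
$V{\left(a \right)} = \sqrt{-2 + \frac{a^{2}}{2} + \frac{5 a}{4}}$ ($V{\left(a \right)} = \sqrt{a + \left(-2 + \frac{a^{2}}{2} + \frac{a}{4}\right)} = \sqrt{-2 + \frac{a^{2}}{2} + \frac{5 a}{4}}$)
$10360 - V{\left(6 \right)} = 10360 - \frac{\sqrt{-8 + 2 \cdot 6^{2} + 5 \cdot 6}}{2} = 10360 - \frac{\sqrt{-8 + 2 \cdot 36 + 30}}{2} = 10360 - \frac{\sqrt{-8 + 72 + 30}}{2} = 10360 - \frac{\sqrt{94}}{2}$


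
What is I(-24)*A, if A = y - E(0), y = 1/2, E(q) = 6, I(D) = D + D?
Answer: 264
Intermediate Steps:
I(D) = 2*D
y = ½ ≈ 0.50000
A = -11/2 (A = ½ - 1*6 = ½ - 6 = -11/2 ≈ -5.5000)
I(-24)*A = (2*(-24))*(-11/2) = -48*(-11/2) = 264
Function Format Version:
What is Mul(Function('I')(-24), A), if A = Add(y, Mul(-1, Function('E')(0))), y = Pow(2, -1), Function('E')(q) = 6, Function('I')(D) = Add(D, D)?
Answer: 264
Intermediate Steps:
Function('I')(D) = Mul(2, D)
y = Rational(1, 2) ≈ 0.50000
A = Rational(-11, 2) (A = Add(Rational(1, 2), Mul(-1, 6)) = Add(Rational(1, 2), -6) = Rational(-11, 2) ≈ -5.5000)
Mul(Function('I')(-24), A) = Mul(Mul(2, -24), Rational(-11, 2)) = Mul(-48, Rational(-11, 2)) = 264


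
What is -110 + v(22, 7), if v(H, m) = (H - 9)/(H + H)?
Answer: -4827/44 ≈ -109.70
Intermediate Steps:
v(H, m) = (-9 + H)/(2*H) (v(H, m) = (-9 + H)/((2*H)) = (-9 + H)*(1/(2*H)) = (-9 + H)/(2*H))
-110 + v(22, 7) = -110 + (½)*(-9 + 22)/22 = -110 + (½)*(1/22)*13 = -110 + 13/44 = -4827/44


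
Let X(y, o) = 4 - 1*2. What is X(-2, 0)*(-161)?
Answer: -322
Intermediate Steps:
X(y, o) = 2 (X(y, o) = 4 - 2 = 2)
X(-2, 0)*(-161) = 2*(-161) = -322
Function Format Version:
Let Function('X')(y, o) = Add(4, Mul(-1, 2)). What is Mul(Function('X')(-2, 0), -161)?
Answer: -322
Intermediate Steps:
Function('X')(y, o) = 2 (Function('X')(y, o) = Add(4, -2) = 2)
Mul(Function('X')(-2, 0), -161) = Mul(2, -161) = -322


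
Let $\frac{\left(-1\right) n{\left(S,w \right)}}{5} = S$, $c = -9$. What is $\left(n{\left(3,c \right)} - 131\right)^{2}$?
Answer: $21316$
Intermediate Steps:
$n{\left(S,w \right)} = - 5 S$
$\left(n{\left(3,c \right)} - 131\right)^{2} = \left(\left(-5\right) 3 - 131\right)^{2} = \left(-15 - 131\right)^{2} = \left(-146\right)^{2} = 21316$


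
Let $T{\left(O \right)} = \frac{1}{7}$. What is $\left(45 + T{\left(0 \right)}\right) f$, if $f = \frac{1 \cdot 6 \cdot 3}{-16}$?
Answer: $- \frac{711}{14} \approx -50.786$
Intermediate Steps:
$T{\left(O \right)} = \frac{1}{7}$
$f = - \frac{9}{8}$ ($f = 6 \cdot 3 \left(- \frac{1}{16}\right) = 18 \left(- \frac{1}{16}\right) = - \frac{9}{8} \approx -1.125$)
$\left(45 + T{\left(0 \right)}\right) f = \left(45 + \frac{1}{7}\right) \left(- \frac{9}{8}\right) = \frac{316}{7} \left(- \frac{9}{8}\right) = - \frac{711}{14}$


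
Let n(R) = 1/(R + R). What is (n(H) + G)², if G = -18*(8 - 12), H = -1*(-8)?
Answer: 1329409/256 ≈ 5193.0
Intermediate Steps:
H = 8
n(R) = 1/(2*R)
G = 72 (G = -18*(-4) = 72)
(n(H) + G)² = ((½)/8 + 72)² = ((½)*(⅛) + 72)² = (1/16 + 72)² = (1153/16)² = 1329409/256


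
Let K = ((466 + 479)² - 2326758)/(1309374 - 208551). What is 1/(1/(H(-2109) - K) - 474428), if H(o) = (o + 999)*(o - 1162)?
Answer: -1332293530121/632077354907878847 ≈ -2.1078e-6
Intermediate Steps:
K = -477911/366941 (K = (945² - 2326758)/1100823 = (893025 - 2326758)*(1/1100823) = -1433733*1/1100823 = -477911/366941 ≈ -1.3024)
H(o) = (-1162 + o)*(999 + o) (H(o) = (999 + o)*(-1162 + o) = (-1162 + o)*(999 + o))
1/(1/(H(-2109) - K) - 474428) = 1/(1/((-1160838 + (-2109)² - 163*(-2109)) - 1*(-477911/366941)) - 474428) = 1/(1/((-1160838 + 4447881 + 343767) + 477911/366941) - 474428) = 1/(1/(3630810 + 477911/366941) - 474428) = 1/(1/(1332293530121/366941) - 474428) = 1/(366941/1332293530121 - 474428) = 1/(-632077354907878847/1332293530121) = -1332293530121/632077354907878847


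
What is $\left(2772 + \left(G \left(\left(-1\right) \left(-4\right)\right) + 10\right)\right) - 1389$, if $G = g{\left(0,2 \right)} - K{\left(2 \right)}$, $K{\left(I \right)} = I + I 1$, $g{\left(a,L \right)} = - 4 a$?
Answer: $1377$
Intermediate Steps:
$K{\left(I \right)} = 2 I$ ($K{\left(I \right)} = I + I = 2 I$)
$G = -4$ ($G = \left(-4\right) 0 - 2 \cdot 2 = 0 - 4 = -4$)
$\left(2772 + \left(G \left(\left(-1\right) \left(-4\right)\right) + 10\right)\right) - 1389 = \left(2772 + \left(- 4 \left(\left(-1\right) \left(-4\right)\right) + 10\right)\right) - 1389 = \left(2772 + \left(\left(-4\right) 4 + 10\right)\right) - 1389 = \left(2772 + \left(-16 + 10\right)\right) - 1389 = \left(2772 - 6\right) - 1389 = 2766 - 1389 = 1377$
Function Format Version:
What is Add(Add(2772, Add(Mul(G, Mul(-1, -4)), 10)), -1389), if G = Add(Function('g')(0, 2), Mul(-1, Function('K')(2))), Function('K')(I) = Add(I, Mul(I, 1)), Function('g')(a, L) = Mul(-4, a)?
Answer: 1377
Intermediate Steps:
Function('K')(I) = Mul(2, I) (Function('K')(I) = Add(I, I) = Mul(2, I))
G = -4 (G = Add(Mul(-4, 0), Mul(-1, Mul(2, 2))) = Add(0, Mul(-1, 4)) = Add(0, -4) = -4)
Add(Add(2772, Add(Mul(G, Mul(-1, -4)), 10)), -1389) = Add(Add(2772, Add(Mul(-4, Mul(-1, -4)), 10)), -1389) = Add(Add(2772, Add(Mul(-4, 4), 10)), -1389) = Add(Add(2772, Add(-16, 10)), -1389) = Add(Add(2772, -6), -1389) = Add(2766, -1389) = 1377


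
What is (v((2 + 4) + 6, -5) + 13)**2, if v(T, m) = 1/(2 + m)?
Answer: 1444/9 ≈ 160.44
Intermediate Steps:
(v((2 + 4) + 6, -5) + 13)**2 = (1/(2 - 5) + 13)**2 = (1/(-3) + 13)**2 = (-1/3 + 13)**2 = (38/3)**2 = 1444/9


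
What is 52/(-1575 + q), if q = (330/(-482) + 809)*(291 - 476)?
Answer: -12532/36418315 ≈ -0.00034411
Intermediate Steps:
q = -36038740/241 (q = (330*(-1/482) + 809)*(-185) = (-165/241 + 809)*(-185) = (194804/241)*(-185) = -36038740/241 ≈ -1.4954e+5)
52/(-1575 + q) = 52/(-1575 - 36038740/241) = 52/(-36418315/241) = -241/36418315*52 = -12532/36418315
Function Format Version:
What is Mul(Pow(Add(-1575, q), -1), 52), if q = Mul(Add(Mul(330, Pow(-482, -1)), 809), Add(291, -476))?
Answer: Rational(-12532, 36418315) ≈ -0.00034411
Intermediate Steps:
q = Rational(-36038740, 241) (q = Mul(Add(Mul(330, Rational(-1, 482)), 809), -185) = Mul(Add(Rational(-165, 241), 809), -185) = Mul(Rational(194804, 241), -185) = Rational(-36038740, 241) ≈ -1.4954e+5)
Mul(Pow(Add(-1575, q), -1), 52) = Mul(Pow(Add(-1575, Rational(-36038740, 241)), -1), 52) = Mul(Pow(Rational(-36418315, 241), -1), 52) = Mul(Rational(-241, 36418315), 52) = Rational(-12532, 36418315)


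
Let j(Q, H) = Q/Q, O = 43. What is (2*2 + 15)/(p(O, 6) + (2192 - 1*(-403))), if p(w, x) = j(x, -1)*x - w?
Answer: 19/2558 ≈ 0.0074277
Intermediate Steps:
j(Q, H) = 1
p(w, x) = x - w (p(w, x) = 1*x - w = x - w)
(2*2 + 15)/(p(O, 6) + (2192 - 1*(-403))) = (2*2 + 15)/((6 - 1*43) + (2192 - 1*(-403))) = (4 + 15)/((6 - 43) + (2192 + 403)) = 19/(-37 + 2595) = 19/2558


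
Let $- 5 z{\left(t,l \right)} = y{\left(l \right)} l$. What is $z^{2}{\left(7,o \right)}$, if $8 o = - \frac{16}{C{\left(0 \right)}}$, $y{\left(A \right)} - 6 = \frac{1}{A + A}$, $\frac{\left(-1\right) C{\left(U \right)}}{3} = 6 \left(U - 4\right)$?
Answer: $\frac{1}{225} \approx 0.0044444$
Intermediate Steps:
$C{\left(U \right)} = 72 - 18 U$ ($C{\left(U \right)} = - 3 \cdot 6 \left(U - 4\right) = - 3 \cdot 6 \left(-4 + U\right) = - 3 \left(-24 + 6 U\right) = 72 - 18 U$)
$y{\left(A \right)} = 6 + \frac{1}{2 A}$ ($y{\left(A \right)} = 6 + \frac{1}{A + A} = 6 + \frac{1}{2 A}$)
$o = - \frac{1}{36}$ ($o = \frac{\left(-16\right) \frac{1}{72 - 0}}{8} = \frac{\left(-16\right) \frac{1}{72 + 0}}{8} = \frac{\left(-16\right) \frac{1}{72}}{8} = \frac{1}{8} \left(- \frac{2}{9}\right) = - \frac{1}{36} \approx -0.027778$)
$z{\left(t,l \right)} = - \frac{l \left(6 + \frac{1}{2 l}\right)}{5}$ ($z{\left(t,l \right)} = - \frac{\left(6 + \frac{1}{2 l}\right) l}{5} = - \frac{l \left(6 + \frac{1}{2 l}\right)}{5}$)
$z^{2}{\left(7,o \right)} = \left(- \frac{1}{10} - - \frac{1}{30}\right)^{2} = \left(- \frac{1}{10} + \frac{1}{30}\right)^{2} = \left(- \frac{1}{15}\right)^{2} = \frac{1}{225}$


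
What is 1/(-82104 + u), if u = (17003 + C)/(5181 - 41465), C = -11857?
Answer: -18142/1489533341 ≈ -1.2180e-5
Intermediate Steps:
u = -2573/18142 (u = (17003 - 11857)/(5181 - 41465) = 5146/(-36284) = 5146*(-1/36284) = -2573/18142 ≈ -0.14183)
1/(-82104 + u) = 1/(-82104 - 2573/18142) = 1/(-1489533341/18142) = -18142/1489533341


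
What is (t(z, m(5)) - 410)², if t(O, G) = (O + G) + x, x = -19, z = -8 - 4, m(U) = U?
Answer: 190096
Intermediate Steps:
z = -12
t(O, G) = -19 + G + O (t(O, G) = (O + G) - 19 = (G + O) - 19 = -19 + G + O)
(t(z, m(5)) - 410)² = ((-19 + 5 - 12) - 410)² = (-26 - 410)² = (-436)² = 190096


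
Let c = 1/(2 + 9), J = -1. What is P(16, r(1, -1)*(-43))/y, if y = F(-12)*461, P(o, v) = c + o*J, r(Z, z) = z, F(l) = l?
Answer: 175/60852 ≈ 0.0028758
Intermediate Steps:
c = 1/11 ≈ 0.090909
P(o, v) = 1/11 - o (P(o, v) = 1/11 + o*(-1) = 1/11 - o)
y = -5532 (y = -12*461 = -5532)
P(16, r(1, -1)*(-43))/y = (1/11 - 1*16)/(-5532) = (1/11 - 16)*(-1/5532) = -175/11*(-1/5532) = 175/60852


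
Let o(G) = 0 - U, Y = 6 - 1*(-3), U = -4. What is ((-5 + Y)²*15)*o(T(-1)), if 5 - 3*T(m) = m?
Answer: 960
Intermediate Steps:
T(m) = 5/3 - m/3
Y = 9 (Y = 6 + 3 = 9)
o(G) = 4 (o(G) = 0 - 1*(-4) = 0 + 4 = 4)
((-5 + Y)²*15)*o(T(-1)) = ((-5 + 9)²*15)*4 = (4²*15)*4 = (16*15)*4 = 240*4 = 960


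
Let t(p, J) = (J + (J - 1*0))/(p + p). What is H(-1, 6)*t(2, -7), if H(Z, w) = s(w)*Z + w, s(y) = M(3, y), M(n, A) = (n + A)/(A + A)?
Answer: -147/8 ≈ -18.375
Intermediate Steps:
t(p, J) = J/p (t(p, J) = (J + (J + 0))/((2*p)) = (J + J)*(1/(2*p)) = (2*J)*(1/(2*p)) = J/p)
M(n, A) = (A + n)/(2*A) (M(n, A) = (A + n)/((2*A)) = (A + n)*(1/(2*A)) = (A + n)/(2*A))
s(y) = (3 + y)/(2*y) (s(y) = (y + 3)/(2*y) = (3 + y)/(2*y))
H(Z, w) = w + Z*(3 + w)/(2*w) (H(Z, w) = ((3 + w)/(2*w))*Z + w = Z*(3 + w)/(2*w) + w = w + Z*(3 + w)/(2*w))
H(-1, 6)*t(2, -7) = ((6**2 + (1/2)*(-1)*(3 + 6))/6)*(-7/2) = ((36 + (1/2)*(-1)*9)/6)*(-7*1/2) = ((36 - 9/2)/6)*(-7/2) = ((1/6)*(63/2))*(-7/2) = (21/4)*(-7/2) = -147/8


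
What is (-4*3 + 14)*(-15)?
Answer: -30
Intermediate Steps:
(-4*3 + 14)*(-15) = (-12 + 14)*(-15) = 2*(-15) = -30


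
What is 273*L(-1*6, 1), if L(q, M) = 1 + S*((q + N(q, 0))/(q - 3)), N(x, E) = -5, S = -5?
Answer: -4186/3 ≈ -1395.3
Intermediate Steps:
L(q, M) = 1 - 5*(-5 + q)/(-3 + q) (L(q, M) = 1 - 5*(q - 5)/(q - 3) = 1 - 5*(-5 + q)/(-3 + q))
273*L(-1*6, 1) = 273*(2*(11 - (-2)*6)/(-3 - 1*6)) = 273*(2*(11 - 2*(-6))/(-3 - 6)) = 273*(2*(11 + 12)/(-9)) = 273*(2*(-⅑)*23) = 273*(-46/9) = -4186/3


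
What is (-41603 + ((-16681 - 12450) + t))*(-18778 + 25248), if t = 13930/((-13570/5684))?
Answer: -672257909500/1357 ≈ -4.9540e+8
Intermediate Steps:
t = -7917812/1357 (t = 13930/((-13570*1/5684)) = 13930/(-6785/2842) = 13930*(-2842/6785) = -7917812/1357 ≈ -5834.8)
(-41603 + ((-16681 - 12450) + t))*(-18778 + 25248) = (-41603 + ((-16681 - 12450) - 7917812/1357))*(-18778 + 25248) = (-41603 + (-29131 - 7917812/1357))*6470 = (-41603 - 47448579/1357)*6470 = -103903850/1357*6470 = -672257909500/1357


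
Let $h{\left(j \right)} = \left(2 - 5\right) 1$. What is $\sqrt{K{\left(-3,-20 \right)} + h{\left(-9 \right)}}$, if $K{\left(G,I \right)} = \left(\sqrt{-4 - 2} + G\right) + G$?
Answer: $\sqrt{-9 + i \sqrt{6}} \approx 0.40459 + 3.0272 i$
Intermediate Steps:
$h{\left(j \right)} = -3$ ($h{\left(j \right)} = \left(-3\right) 1 = -3$)
$K{\left(G,I \right)} = 2 G + i \sqrt{6}$ ($K{\left(G,I \right)} = \left(\sqrt{-6} + G\right) + G = \left(i \sqrt{6} + G\right) + G = \left(G + i \sqrt{6}\right) + G = 2 G + i \sqrt{6}$)
$\sqrt{K{\left(-3,-20 \right)} + h{\left(-9 \right)}} = \sqrt{\left(2 \left(-3\right) + i \sqrt{6}\right) - 3} = \sqrt{\left(-6 + i \sqrt{6}\right) - 3} = \sqrt{-9 + i \sqrt{6}}$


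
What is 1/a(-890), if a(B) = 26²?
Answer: 1/676 ≈ 0.0014793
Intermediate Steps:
a(B) = 676
1/a(-890) = 1/676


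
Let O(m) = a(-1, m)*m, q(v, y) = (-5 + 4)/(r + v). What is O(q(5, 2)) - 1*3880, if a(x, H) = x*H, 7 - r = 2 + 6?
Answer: -62081/16 ≈ -3880.1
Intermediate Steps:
r = -1 (r = 7 - (2 + 6) = 7 - 1*8 = 7 - 8 = -1)
a(x, H) = H*x
q(v, y) = -1/(-1 + v) (q(v, y) = (-5 + 4)/(-1 + v) = -1/(-1 + v))
O(m) = -m² (O(m) = (m*(-1))*m = (-m)*m = -m²)
O(q(5, 2)) - 1*3880 = -(-1/(-1 + 5))² - 1*3880 = -(-1/4)² - 3880 = -(-1*¼)² - 3880 = -(-¼)² - 3880 = -1*1/16 - 3880 = -1/16 - 3880 = -62081/16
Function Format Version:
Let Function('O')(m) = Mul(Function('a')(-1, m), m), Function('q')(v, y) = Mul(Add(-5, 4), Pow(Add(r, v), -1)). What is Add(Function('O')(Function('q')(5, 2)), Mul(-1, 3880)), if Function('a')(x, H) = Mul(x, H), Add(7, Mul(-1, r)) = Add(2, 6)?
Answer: Rational(-62081, 16) ≈ -3880.1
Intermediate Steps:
r = -1 (r = Add(7, Mul(-1, Add(2, 6))) = Add(7, Mul(-1, 8)) = Add(7, -8) = -1)
Function('a')(x, H) = Mul(H, x)
Function('q')(v, y) = Mul(-1, Pow(Add(-1, v), -1)) (Function('q')(v, y) = Mul(Add(-5, 4), Pow(Add(-1, v), -1)) = Mul(-1, Pow(Add(-1, v), -1)))
Function('O')(m) = Mul(-1, Pow(m, 2)) (Function('O')(m) = Mul(Mul(m, -1), m) = Mul(Mul(-1, m), m) = Mul(-1, Pow(m, 2)))
Add(Function('O')(Function('q')(5, 2)), Mul(-1, 3880)) = Add(Mul(-1, Pow(Mul(-1, Pow(Add(-1, 5), -1)), 2)), Mul(-1, 3880)) = Add(Mul(-1, Pow(Mul(-1, Pow(4, -1)), 2)), -3880) = Add(Mul(-1, Pow(Mul(-1, Rational(1, 4)), 2)), -3880) = Add(Mul(-1, Pow(Rational(-1, 4), 2)), -3880) = Add(Mul(-1, Rational(1, 16)), -3880) = Add(Rational(-1, 16), -3880) = Rational(-62081, 16)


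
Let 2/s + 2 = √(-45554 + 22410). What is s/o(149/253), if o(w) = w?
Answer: -253*I/(149*I + 149*√5786) ≈ -0.00029341 - 0.022319*I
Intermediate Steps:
s = 2/(-2 + 2*I*√5786) (s = 2/(-2 + √(-45554 + 22410)) = 2/(-2 + √(-23144)) = 2/(-2 + 2*I*√5786) ≈ -0.0001728 - 0.013144*I)
s/o(149/253) = (-I/(I + √5786))/((149/253)) = (-I/(I + √5786))/((149*(1/253))) = (-I/(I + √5786))/(149/253) = -I/(I + √5786)*(253/149) = -253*I/(149*(I + √5786))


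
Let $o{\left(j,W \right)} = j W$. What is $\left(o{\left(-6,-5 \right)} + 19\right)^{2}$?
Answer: $2401$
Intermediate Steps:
$o{\left(j,W \right)} = W j$
$\left(o{\left(-6,-5 \right)} + 19\right)^{2} = \left(\left(-5\right) \left(-6\right) + 19\right)^{2} = \left(30 + 19\right)^{2} = 49^{2} = 2401$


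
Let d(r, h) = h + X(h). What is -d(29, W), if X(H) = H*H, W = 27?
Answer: -756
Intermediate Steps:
X(H) = H²
d(r, h) = h + h²
-d(29, W) = -27*(1 + 27) = -27*28 = -1*756 = -756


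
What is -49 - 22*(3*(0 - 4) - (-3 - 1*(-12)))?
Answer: 413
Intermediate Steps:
-49 - 22*(3*(0 - 4) - (-3 - 1*(-12))) = -49 - 22*(3*(-4) - (-3 + 12)) = -49 - 22*(-12 - 1*9) = -49 - 22*(-12 - 9) = -49 - 22*(-21) = -49 + 462 = 413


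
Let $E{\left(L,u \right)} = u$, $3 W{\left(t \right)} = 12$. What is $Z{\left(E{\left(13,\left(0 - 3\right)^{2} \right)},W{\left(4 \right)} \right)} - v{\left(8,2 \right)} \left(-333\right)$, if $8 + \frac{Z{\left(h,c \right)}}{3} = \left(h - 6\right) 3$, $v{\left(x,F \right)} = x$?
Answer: $2667$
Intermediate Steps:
$W{\left(t \right)} = 4$ ($W{\left(t \right)} = \frac{1}{3} \cdot 12 = 4$)
$Z{\left(h,c \right)} = -78 + 9 h$ ($Z{\left(h,c \right)} = -24 + 3 \left(h - 6\right) 3 = -24 + 3 \left(-6 + h\right) 3 = -24 + 3 \left(-18 + 3 h\right) = -24 + \left(-54 + 9 h\right) = -78 + 9 h$)
$Z{\left(E{\left(13,\left(0 - 3\right)^{2} \right)},W{\left(4 \right)} \right)} - v{\left(8,2 \right)} \left(-333\right) = \left(-78 + 9 \left(0 - 3\right)^{2}\right) - 8 \left(-333\right) = \left(-78 + 9 \left(-3\right)^{2}\right) - -2664 = \left(-78 + 9 \cdot 9\right) + 2664 = \left(-78 + 81\right) + 2664 = 3 + 2664 = 2667$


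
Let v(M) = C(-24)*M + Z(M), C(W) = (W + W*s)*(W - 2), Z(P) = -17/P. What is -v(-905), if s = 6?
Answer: 3577501183/905 ≈ 3.9530e+6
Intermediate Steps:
C(W) = 7*W*(-2 + W) (C(W) = (W + W*6)*(W - 2) = (W + 6*W)*(-2 + W) = (7*W)*(-2 + W) = 7*W*(-2 + W))
v(M) = -17/M + 4368*M (v(M) = (7*(-24)*(-2 - 24))*M - 17/M = (7*(-24)*(-26))*M - 17/M = 4368*M - 17/M = -17/M + 4368*M)
-v(-905) = -(-17/(-905) + 4368*(-905)) = -(-17*(-1/905) - 3953040) = -(17/905 - 3953040) = -1*(-3577501183/905) = 3577501183/905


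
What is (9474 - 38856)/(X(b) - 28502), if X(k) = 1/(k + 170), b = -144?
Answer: 254644/247017 ≈ 1.0309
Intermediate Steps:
X(k) = 1/(170 + k)
(9474 - 38856)/(X(b) - 28502) = (9474 - 38856)/(1/(170 - 144) - 28502) = -29382/(1/26 - 28502) = -29382/(-741051/26) = -29382*(-26/741051) = 254644/247017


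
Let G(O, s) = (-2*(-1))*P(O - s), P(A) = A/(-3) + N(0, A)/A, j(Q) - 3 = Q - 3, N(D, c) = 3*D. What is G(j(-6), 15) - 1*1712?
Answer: -1698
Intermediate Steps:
j(Q) = Q (j(Q) = 3 + (Q - 3) = 3 + (-3 + Q) = Q)
P(A) = -A/3 (P(A) = A/(-3) + (3*0)/A = A*(-⅓) + 0/A = -A/3 + 0 = -A/3)
G(O, s) = -2*O/3 + 2*s/3 (G(O, s) = (-2*(-1))*(-(O - s)/3) = 2*(-O/3 + s/3) = -2*O/3 + 2*s/3)
G(j(-6), 15) - 1*1712 = (-⅔*(-6) + (⅔)*15) - 1*1712 = (4 + 10) - 1712 = 14 - 1712 = -1698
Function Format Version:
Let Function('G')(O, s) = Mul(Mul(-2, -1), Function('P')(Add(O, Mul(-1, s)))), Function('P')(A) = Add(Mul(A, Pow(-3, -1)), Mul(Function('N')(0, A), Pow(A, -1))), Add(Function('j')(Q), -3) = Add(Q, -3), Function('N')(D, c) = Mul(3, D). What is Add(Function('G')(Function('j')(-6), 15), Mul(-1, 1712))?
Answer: -1698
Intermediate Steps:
Function('j')(Q) = Q (Function('j')(Q) = Add(3, Add(Q, -3)) = Add(3, Add(-3, Q)) = Q)
Function('P')(A) = Mul(Rational(-1, 3), A) (Function('P')(A) = Add(Mul(A, Pow(-3, -1)), Mul(Mul(3, 0), Pow(A, -1))) = Add(Mul(A, Rational(-1, 3)), Mul(0, Pow(A, -1))) = Add(Mul(Rational(-1, 3), A), 0) = Mul(Rational(-1, 3), A))
Function('G')(O, s) = Add(Mul(Rational(-2, 3), O), Mul(Rational(2, 3), s)) (Function('G')(O, s) = Mul(Mul(-2, -1), Mul(Rational(-1, 3), Add(O, Mul(-1, s)))) = Mul(2, Add(Mul(Rational(-1, 3), O), Mul(Rational(1, 3), s))) = Add(Mul(Rational(-2, 3), O), Mul(Rational(2, 3), s)))
Add(Function('G')(Function('j')(-6), 15), Mul(-1, 1712)) = Add(Add(Mul(Rational(-2, 3), -6), Mul(Rational(2, 3), 15)), Mul(-1, 1712)) = Add(Add(4, 10), -1712) = Add(14, -1712) = -1698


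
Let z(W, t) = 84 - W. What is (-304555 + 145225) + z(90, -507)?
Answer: -159336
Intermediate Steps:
(-304555 + 145225) + z(90, -507) = (-304555 + 145225) + (84 - 1*90) = -159330 + (84 - 90) = -159330 - 6 = -159336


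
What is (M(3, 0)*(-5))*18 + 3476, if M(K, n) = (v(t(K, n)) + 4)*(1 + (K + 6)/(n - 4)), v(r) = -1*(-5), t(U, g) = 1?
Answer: 8977/2 ≈ 4488.5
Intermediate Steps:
v(r) = 5
M(K, n) = 9 + 9*(6 + K)/(-4 + n) (M(K, n) = (5 + 4)*(1 + (K + 6)/(n - 4)) = 9*(1 + (6 + K)/(-4 + n)) = 9 + 9*(6 + K)/(-4 + n))
(M(3, 0)*(-5))*18 + 3476 = ((9*(2 + 3 + 0)/(-4 + 0))*(-5))*18 + 3476 = ((9*5/(-4))*(-5))*18 + 3476 = ((9*(-¼)*5)*(-5))*18 + 3476 = -45/4*(-5)*18 + 3476 = (225/4)*18 + 3476 = 2025/2 + 3476 = 8977/2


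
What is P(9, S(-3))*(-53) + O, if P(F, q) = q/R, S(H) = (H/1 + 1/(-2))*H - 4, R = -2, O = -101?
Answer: 285/4 ≈ 71.250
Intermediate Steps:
S(H) = -4 + H*(-½ + H) (S(H) = (H*1 + 1*(-½))*H - 4 = (H - ½)*H - 4 = (-½ + H)*H - 4 = H*(-½ + H) - 4 = -4 + H*(-½ + H))
P(F, q) = -q/2 (P(F, q) = q/(-2) = q*(-½) = -q/2)
P(9, S(-3))*(-53) + O = -(-4 + (-3)² - ½*(-3))/2*(-53) - 101 = -(-4 + 9 + 3/2)/2*(-53) - 101 = -½*13/2*(-53) - 101 = -13/4*(-53) - 101 = 689/4 - 101 = 285/4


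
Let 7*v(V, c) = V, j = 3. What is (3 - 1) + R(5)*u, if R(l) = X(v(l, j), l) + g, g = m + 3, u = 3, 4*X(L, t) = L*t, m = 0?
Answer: 383/28 ≈ 13.679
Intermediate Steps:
v(V, c) = V/7
X(L, t) = L*t/4 (X(L, t) = (L*t)/4 = L*t/4)
g = 3 (g = 0 + 3 = 3)
R(l) = 3 + l**2/28 (R(l) = (l/7)*l/4 + 3 = l**2/28 + 3 = 3 + l**2/28)
(3 - 1) + R(5)*u = (3 - 1) + (3 + (1/28)*5**2)*3 = 2 + (3 + (1/28)*25)*3 = 2 + (3 + 25/28)*3 = 2 + (109/28)*3 = 2 + 327/28 = 383/28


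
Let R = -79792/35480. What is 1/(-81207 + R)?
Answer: -4435/360163019 ≈ -1.2314e-5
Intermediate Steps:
R = -9974/4435 (R = -79792*1/35480 = -9974/4435 ≈ -2.2489)
1/(-81207 + R) = 1/(-81207 - 9974/4435) = 1/(-360163019/4435) = -4435/360163019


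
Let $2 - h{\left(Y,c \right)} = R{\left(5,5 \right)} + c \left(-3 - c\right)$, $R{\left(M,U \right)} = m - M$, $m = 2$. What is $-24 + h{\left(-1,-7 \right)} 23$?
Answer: $735$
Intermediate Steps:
$R{\left(M,U \right)} = 2 - M$
$h{\left(Y,c \right)} = 5 - c \left(-3 - c\right)$ ($h{\left(Y,c \right)} = 2 - \left(\left(2 - 5\right) + c \left(-3 - c\right)\right) = 2 - \left(-3 + c \left(-3 - c\right)\right) = 5 - c \left(-3 - c\right)$)
$-24 + h{\left(-1,-7 \right)} 23 = -24 + \left(5 + \left(-7\right)^{2} + 3 \left(-7\right)\right) 23 = -24 + \left(5 + 49 - 21\right) 23 = -24 + 33 \cdot 23 = -24 + 759 = 735$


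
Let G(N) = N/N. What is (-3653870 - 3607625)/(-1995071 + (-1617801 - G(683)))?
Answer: 7261495/3612873 ≈ 2.0099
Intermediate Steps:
G(N) = 1
(-3653870 - 3607625)/(-1995071 + (-1617801 - G(683))) = (-3653870 - 3607625)/(-1995071 + (-1617801 - 1*1)) = -7261495/(-1995071 + (-1617801 - 1)) = -7261495/(-1995071 - 1617802) = -7261495/(-3612873) = -7261495*(-1/3612873) = 7261495/3612873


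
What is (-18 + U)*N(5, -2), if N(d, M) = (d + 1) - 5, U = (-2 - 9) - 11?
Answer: -40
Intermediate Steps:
U = -22 (U = -11 - 11 = -22)
N(d, M) = -4 + d (N(d, M) = (1 + d) - 5 = -4 + d)
(-18 + U)*N(5, -2) = (-18 - 22)*(-4 + 5) = -40*1 = -40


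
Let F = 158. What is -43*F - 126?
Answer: -6920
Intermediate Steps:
-43*F - 126 = -43*158 - 126 = -6794 - 126 = -6920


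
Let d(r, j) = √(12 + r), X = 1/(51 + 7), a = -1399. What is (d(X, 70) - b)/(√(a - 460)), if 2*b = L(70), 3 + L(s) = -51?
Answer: I*√11*(-1566 - √40426)/8294 ≈ -0.70662*I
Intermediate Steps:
L(s) = -54 (L(s) = -3 - 51 = -54)
X = 1/58 ≈ 0.017241
b = -27 (b = (½)*(-54) = -27)
(d(X, 70) - b)/(√(a - 460)) = (√(12 + 1/58) - 1*(-27))/(√(-1399 - 460)) = (√(697/58) + 27)/(√(-1859)) = (√40426/58 + 27)/((13*I*√11)) = (27 + √40426/58)*(-I*√11/143) = -I*√11*(27 + √40426/58)/143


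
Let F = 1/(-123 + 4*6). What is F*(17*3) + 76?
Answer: 2491/33 ≈ 75.485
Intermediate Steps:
F = -1/99 (F = 1/(-123 + 24) = 1/(-99) = -1/99 ≈ -0.010101)
F*(17*3) + 76 = -17*3/99 + 76 = -1/99*51 + 76 = -17/33 + 76 = 2491/33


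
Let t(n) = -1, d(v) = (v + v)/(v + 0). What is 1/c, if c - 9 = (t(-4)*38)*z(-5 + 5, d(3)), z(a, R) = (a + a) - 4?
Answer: 1/161 ≈ 0.0062112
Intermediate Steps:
d(v) = 2 (d(v) = (2*v)/v = 2)
z(a, R) = -4 + 2*a (z(a, R) = 2*a - 4 = -4 + 2*a)
c = 161 (c = 9 + (-1*38)*(-4 + 2*(-5 + 5)) = 9 - 38*(-4 + 2*0) = 9 - 38*(-4 + 0) = 9 - 38*(-4) = 9 + 152 = 161)
1/c = 1/161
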